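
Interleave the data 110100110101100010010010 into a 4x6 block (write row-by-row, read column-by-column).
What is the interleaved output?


Matrix:
  110100
  110101
  100010
  010010
Read columns: 111011010000110000110100

111011010000110000110100


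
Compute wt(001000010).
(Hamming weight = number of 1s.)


Counting 1s in 001000010

2


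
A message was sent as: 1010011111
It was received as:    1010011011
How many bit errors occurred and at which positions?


XOR: 0000000100

1 error(s) at position(s): 7


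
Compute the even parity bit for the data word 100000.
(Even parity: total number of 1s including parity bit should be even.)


Number of 1s in data: 1
Parity bit: 1

1


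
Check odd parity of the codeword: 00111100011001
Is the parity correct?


Number of 1s: 7

Yes, parity is correct (7 ones)


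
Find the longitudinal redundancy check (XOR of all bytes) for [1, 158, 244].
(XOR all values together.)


XOR chain: 1 ^ 158 ^ 244 = 107

107


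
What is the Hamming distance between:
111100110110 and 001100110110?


XOR: 110000000000
Count of 1s: 2

2


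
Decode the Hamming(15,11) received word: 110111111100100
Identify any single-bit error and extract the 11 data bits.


Syndrome = 5: error at position 5

Data: 00111100100 (corrected bit 5)


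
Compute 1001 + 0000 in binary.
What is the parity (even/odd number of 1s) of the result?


1001 = 9
0000 = 0
Sum = 9 = 1001
1s count = 2

even parity (2 ones in 1001)


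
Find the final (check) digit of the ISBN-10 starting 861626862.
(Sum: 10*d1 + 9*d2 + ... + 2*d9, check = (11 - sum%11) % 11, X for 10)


Weighted sum: 280
280 mod 11 = 5

Check digit: 6


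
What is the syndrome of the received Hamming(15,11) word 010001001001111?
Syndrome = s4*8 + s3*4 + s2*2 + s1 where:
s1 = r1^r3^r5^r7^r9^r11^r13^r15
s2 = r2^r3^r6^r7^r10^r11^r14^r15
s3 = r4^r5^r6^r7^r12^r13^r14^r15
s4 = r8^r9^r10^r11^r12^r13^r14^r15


s1=1, s2=0, s3=1, s4=1

Syndrome = 13 (error at position 13)


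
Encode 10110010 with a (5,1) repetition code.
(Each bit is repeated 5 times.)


Each bit -> 5 copies

1111100000111111111100000000001111100000


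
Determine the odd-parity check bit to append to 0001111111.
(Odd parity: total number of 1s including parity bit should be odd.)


Number of 1s in data: 7
Parity bit: 0

0


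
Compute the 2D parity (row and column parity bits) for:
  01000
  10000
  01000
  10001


Row parities: 1110
Column parities: 00001

Row P: 1110, Col P: 00001, Corner: 1


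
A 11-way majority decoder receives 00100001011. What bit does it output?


Ones: 4 out of 11
Threshold: 6

0 (4/11 voted 1)


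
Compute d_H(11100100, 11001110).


XOR: 00101010
Count of 1s: 3

3


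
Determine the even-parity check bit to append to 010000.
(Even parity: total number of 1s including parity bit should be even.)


Number of 1s in data: 1
Parity bit: 1

1


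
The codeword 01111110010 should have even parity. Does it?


Number of 1s: 7

No, parity error (7 ones)


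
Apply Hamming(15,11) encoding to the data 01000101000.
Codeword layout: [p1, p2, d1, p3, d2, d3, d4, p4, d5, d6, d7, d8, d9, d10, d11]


Parity bits: p1=1, p2=1, p3=0, p4=0

110010000101000


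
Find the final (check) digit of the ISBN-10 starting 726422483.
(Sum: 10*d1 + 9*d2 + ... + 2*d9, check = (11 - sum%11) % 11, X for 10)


Weighted sum: 232
232 mod 11 = 1

Check digit: X


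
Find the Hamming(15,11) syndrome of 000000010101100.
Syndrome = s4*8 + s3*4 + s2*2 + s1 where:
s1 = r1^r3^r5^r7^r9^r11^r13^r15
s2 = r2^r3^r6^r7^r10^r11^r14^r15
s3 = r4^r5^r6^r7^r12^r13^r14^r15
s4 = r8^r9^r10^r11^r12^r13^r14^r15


s1=1, s2=1, s3=0, s4=0

Syndrome = 3 (error at position 3)


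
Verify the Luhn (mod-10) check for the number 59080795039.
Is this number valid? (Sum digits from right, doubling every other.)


Luhn sum = 51
51 mod 10 = 1

Invalid (Luhn sum mod 10 = 1)


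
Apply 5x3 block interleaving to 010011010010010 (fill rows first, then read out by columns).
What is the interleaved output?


Matrix:
  010
  011
  010
  010
  010
Read columns: 000001111101000

000001111101000


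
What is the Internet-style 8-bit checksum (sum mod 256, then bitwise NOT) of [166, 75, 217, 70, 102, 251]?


Sum = 881 mod 256 = 113
Complement = 142

142


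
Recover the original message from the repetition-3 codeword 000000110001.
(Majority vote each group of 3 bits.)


Groups: 000, 000, 110, 001
Majority votes: 0010

0010


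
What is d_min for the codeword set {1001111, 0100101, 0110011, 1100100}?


Comparing all pairs, minimum distance: 2
Can detect 1 errors, correct 0 errors

2


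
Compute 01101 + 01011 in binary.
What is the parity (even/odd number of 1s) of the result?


01101 = 13
01011 = 11
Sum = 24 = 11000
1s count = 2

even parity (2 ones in 11000)


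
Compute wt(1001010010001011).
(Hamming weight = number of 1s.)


Counting 1s in 1001010010001011

7


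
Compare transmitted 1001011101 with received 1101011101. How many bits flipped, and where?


XOR: 0100000000

1 error(s) at position(s): 1


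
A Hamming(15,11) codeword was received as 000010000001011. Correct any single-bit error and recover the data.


Syndrome = 8: error at position 8

Data: 01000001011 (corrected bit 8)


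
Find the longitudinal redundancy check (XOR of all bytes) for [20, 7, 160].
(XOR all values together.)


XOR chain: 20 ^ 7 ^ 160 = 179

179


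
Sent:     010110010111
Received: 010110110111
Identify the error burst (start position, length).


XOR: 000000100000

Burst at position 6, length 1


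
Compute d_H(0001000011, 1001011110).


XOR: 1000011101
Count of 1s: 5

5


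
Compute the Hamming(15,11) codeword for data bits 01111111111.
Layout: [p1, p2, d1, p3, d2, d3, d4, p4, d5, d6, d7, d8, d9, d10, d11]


Parity bits: p1=0, p2=0, p3=1, p4=1

000111111111111


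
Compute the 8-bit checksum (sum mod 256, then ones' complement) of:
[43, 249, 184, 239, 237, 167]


Sum = 1119 mod 256 = 95
Complement = 160

160


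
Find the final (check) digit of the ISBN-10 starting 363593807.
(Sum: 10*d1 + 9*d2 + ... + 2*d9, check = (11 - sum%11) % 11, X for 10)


Weighted sum: 258
258 mod 11 = 5

Check digit: 6


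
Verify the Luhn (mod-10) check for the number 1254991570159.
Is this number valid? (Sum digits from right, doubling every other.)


Luhn sum = 56
56 mod 10 = 6

Invalid (Luhn sum mod 10 = 6)


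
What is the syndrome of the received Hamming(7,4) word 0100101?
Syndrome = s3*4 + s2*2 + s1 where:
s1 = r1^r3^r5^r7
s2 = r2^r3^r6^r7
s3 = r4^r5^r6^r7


s1=0, s2=0, s3=0

Syndrome = 0 (no error)


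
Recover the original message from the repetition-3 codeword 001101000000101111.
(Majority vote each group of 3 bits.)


Groups: 001, 101, 000, 000, 101, 111
Majority votes: 010011

010011


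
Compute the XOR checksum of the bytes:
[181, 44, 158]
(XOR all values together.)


XOR chain: 181 ^ 44 ^ 158 = 7

7


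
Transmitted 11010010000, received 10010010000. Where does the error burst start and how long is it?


XOR: 01000000000

Burst at position 1, length 1


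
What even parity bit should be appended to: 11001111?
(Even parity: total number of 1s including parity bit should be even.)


Number of 1s in data: 6
Parity bit: 0

0


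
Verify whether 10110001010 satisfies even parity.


Number of 1s: 5

No, parity error (5 ones)


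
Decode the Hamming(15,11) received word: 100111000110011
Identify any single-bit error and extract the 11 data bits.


Syndrome = 6: error at position 6

Data: 01000110011 (corrected bit 6)


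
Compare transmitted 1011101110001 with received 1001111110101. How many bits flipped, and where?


XOR: 0010010000100

3 error(s) at position(s): 2, 5, 10


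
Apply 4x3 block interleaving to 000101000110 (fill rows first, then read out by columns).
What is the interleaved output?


Matrix:
  000
  101
  000
  110
Read columns: 010100010100

010100010100


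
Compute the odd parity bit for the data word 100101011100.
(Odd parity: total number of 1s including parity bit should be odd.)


Number of 1s in data: 6
Parity bit: 1

1


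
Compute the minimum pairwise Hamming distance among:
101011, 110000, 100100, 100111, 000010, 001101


Comparing all pairs, minimum distance: 2
Can detect 1 errors, correct 0 errors

2


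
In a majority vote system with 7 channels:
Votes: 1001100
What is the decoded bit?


Ones: 3 out of 7
Threshold: 4

0 (3/7 voted 1)


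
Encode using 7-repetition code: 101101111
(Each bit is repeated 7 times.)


Each bit -> 7 copies

111111100000001111111111111100000001111111111111111111111111111


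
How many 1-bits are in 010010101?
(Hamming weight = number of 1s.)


Counting 1s in 010010101

4


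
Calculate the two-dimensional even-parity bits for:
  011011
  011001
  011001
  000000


Row parities: 0110
Column parities: 011011

Row P: 0110, Col P: 011011, Corner: 0


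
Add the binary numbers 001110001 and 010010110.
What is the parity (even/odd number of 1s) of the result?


001110001 = 113
010010110 = 150
Sum = 263 = 100000111
1s count = 4

even parity (4 ones in 100000111)


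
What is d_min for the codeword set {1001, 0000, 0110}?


Comparing all pairs, minimum distance: 2
Can detect 1 errors, correct 0 errors

2


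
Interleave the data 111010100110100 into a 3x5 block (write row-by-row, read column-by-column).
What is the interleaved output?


Matrix:
  11101
  01001
  10100
Read columns: 101110101000110

101110101000110


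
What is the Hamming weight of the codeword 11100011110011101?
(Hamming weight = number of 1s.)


Counting 1s in 11100011110011101

11


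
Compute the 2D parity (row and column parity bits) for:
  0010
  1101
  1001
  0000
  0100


Row parities: 11001
Column parities: 0010

Row P: 11001, Col P: 0010, Corner: 1


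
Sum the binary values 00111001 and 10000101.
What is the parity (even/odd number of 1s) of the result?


00111001 = 57
10000101 = 133
Sum = 190 = 10111110
1s count = 6

even parity (6 ones in 10111110)


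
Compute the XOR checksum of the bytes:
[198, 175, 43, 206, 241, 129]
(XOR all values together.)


XOR chain: 198 ^ 175 ^ 43 ^ 206 ^ 241 ^ 129 = 252

252


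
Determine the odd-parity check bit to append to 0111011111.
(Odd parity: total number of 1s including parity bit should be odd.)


Number of 1s in data: 8
Parity bit: 1

1


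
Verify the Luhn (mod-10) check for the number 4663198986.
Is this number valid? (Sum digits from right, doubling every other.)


Luhn sum = 60
60 mod 10 = 0

Valid (Luhn sum mod 10 = 0)


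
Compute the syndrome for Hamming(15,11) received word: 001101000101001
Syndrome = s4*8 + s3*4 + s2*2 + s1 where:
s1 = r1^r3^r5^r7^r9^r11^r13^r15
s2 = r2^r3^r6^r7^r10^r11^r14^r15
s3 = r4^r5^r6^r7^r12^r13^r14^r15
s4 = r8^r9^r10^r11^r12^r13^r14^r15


s1=0, s2=0, s3=0, s4=1

Syndrome = 8 (error at position 8)


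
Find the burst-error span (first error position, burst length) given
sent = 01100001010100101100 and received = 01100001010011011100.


XOR: 00000000000111110000

Burst at position 11, length 5


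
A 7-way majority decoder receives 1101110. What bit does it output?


Ones: 5 out of 7
Threshold: 4

1 (5/7 voted 1)


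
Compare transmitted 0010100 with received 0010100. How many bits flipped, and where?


XOR: 0000000

0 errors (received matches sent)


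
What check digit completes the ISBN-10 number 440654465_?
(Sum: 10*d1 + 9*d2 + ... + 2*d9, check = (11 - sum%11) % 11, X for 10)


Weighted sum: 212
212 mod 11 = 3

Check digit: 8


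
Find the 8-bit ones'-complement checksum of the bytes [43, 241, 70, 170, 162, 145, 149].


Sum = 980 mod 256 = 212
Complement = 43

43


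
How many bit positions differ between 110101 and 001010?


XOR: 111111
Count of 1s: 6

6


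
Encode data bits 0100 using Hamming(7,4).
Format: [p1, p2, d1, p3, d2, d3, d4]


Parity bits: p1=1, p2=0, p3=1

1001100


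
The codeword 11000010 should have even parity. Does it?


Number of 1s: 3

No, parity error (3 ones)


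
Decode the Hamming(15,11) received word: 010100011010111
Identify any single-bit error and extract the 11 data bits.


Syndrome = 0: no error detected

Data: 00001010111 (no errors)


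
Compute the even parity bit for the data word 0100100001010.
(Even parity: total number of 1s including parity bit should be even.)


Number of 1s in data: 4
Parity bit: 0

0


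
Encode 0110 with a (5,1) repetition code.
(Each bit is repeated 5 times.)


Each bit -> 5 copies

00000111111111100000


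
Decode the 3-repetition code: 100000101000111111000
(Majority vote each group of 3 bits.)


Groups: 100, 000, 101, 000, 111, 111, 000
Majority votes: 0010110

0010110


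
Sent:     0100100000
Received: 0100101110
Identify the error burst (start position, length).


XOR: 0000001110

Burst at position 6, length 3


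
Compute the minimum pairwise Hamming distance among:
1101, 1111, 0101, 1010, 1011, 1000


Comparing all pairs, minimum distance: 1
Can detect 0 errors, correct 0 errors

1


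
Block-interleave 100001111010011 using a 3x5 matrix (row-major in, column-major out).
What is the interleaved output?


Matrix:
  10000
  11110
  10011
Read columns: 111010010011001

111010010011001


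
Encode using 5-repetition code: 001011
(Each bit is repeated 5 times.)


Each bit -> 5 copies

000000000011111000001111111111


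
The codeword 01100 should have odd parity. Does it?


Number of 1s: 2

No, parity error (2 ones)


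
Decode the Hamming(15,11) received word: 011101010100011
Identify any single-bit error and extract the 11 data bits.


Syndrome = 0: no error detected

Data: 10100100011 (no errors)


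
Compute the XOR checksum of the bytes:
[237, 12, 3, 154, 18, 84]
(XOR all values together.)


XOR chain: 237 ^ 12 ^ 3 ^ 154 ^ 18 ^ 84 = 62

62


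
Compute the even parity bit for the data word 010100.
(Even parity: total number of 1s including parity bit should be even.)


Number of 1s in data: 2
Parity bit: 0

0


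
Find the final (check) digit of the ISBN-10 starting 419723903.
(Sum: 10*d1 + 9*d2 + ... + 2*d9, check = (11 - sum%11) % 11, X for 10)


Weighted sum: 239
239 mod 11 = 8

Check digit: 3


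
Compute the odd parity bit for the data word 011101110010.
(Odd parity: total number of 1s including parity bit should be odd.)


Number of 1s in data: 7
Parity bit: 0

0


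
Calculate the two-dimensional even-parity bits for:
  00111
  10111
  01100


Row parities: 100
Column parities: 11100

Row P: 100, Col P: 11100, Corner: 1


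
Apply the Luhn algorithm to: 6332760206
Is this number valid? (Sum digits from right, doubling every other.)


Luhn sum = 33
33 mod 10 = 3

Invalid (Luhn sum mod 10 = 3)


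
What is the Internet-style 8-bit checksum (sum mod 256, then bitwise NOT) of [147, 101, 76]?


Sum = 324 mod 256 = 68
Complement = 187

187


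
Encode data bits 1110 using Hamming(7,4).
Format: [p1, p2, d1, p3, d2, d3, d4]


Parity bits: p1=0, p2=0, p3=0

0010110


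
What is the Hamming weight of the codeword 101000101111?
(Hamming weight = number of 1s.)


Counting 1s in 101000101111

7


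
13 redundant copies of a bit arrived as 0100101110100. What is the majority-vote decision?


Ones: 6 out of 13
Threshold: 7

0 (6/13 voted 1)


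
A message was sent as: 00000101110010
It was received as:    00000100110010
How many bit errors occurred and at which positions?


XOR: 00000001000000

1 error(s) at position(s): 7


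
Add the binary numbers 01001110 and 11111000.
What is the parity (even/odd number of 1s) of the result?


01001110 = 78
11111000 = 248
Sum = 326 = 101000110
1s count = 4

even parity (4 ones in 101000110)


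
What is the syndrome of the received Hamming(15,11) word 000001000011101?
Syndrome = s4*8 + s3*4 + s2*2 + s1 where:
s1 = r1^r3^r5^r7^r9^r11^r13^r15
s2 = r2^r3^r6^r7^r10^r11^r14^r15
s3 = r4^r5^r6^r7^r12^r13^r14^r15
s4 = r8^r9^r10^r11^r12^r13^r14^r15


s1=1, s2=1, s3=0, s4=0

Syndrome = 3 (error at position 3)


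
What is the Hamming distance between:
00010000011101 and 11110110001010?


XOR: 11100110010111
Count of 1s: 9

9


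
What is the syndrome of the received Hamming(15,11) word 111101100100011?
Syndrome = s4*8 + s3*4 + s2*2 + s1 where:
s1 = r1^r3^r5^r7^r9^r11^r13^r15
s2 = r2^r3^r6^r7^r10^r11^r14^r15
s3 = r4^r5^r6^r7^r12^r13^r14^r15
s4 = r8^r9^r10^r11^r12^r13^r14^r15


s1=0, s2=1, s3=1, s4=1

Syndrome = 14 (error at position 14)


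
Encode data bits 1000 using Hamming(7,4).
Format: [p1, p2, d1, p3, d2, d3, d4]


Parity bits: p1=1, p2=1, p3=0

1110000


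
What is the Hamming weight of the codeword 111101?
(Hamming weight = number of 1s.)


Counting 1s in 111101

5


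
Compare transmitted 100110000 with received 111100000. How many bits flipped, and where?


XOR: 011010000

3 error(s) at position(s): 1, 2, 4


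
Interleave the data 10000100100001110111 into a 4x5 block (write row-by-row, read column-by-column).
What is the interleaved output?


Matrix:
  10000
  10010
  00011
  10111
Read columns: 11010000000101110011

11010000000101110011


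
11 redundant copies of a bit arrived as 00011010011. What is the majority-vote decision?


Ones: 5 out of 11
Threshold: 6

0 (5/11 voted 1)


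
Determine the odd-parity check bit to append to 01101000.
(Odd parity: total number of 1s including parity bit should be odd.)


Number of 1s in data: 3
Parity bit: 0

0


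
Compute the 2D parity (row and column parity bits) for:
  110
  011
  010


Row parities: 001
Column parities: 111

Row P: 001, Col P: 111, Corner: 1


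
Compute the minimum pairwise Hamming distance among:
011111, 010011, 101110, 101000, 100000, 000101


Comparing all pairs, minimum distance: 1
Can detect 0 errors, correct 0 errors

1


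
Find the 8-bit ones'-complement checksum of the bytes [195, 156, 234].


Sum = 585 mod 256 = 73
Complement = 182

182


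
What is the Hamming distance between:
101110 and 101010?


XOR: 000100
Count of 1s: 1

1


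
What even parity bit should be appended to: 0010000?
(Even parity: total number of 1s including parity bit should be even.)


Number of 1s in data: 1
Parity bit: 1

1


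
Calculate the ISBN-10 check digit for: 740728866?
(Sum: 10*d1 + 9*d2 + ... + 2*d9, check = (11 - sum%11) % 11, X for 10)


Weighted sum: 269
269 mod 11 = 5

Check digit: 6


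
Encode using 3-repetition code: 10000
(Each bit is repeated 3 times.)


Each bit -> 3 copies

111000000000000


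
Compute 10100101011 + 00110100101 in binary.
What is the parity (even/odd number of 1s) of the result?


10100101011 = 1323
00110100101 = 421
Sum = 1744 = 11011010000
1s count = 5

odd parity (5 ones in 11011010000)


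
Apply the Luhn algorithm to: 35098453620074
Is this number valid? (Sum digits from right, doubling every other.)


Luhn sum = 49
49 mod 10 = 9

Invalid (Luhn sum mod 10 = 9)


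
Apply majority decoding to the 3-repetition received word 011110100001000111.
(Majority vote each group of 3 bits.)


Groups: 011, 110, 100, 001, 000, 111
Majority votes: 110001

110001


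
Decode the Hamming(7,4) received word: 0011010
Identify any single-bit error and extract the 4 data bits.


Syndrome = 1: error at position 1

Data: 1010 (corrected bit 1)


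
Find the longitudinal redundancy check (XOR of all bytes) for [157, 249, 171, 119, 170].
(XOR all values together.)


XOR chain: 157 ^ 249 ^ 171 ^ 119 ^ 170 = 18

18


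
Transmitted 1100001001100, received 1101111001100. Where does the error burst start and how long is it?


XOR: 0001110000000

Burst at position 3, length 3


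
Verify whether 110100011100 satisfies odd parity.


Number of 1s: 6

No, parity error (6 ones)


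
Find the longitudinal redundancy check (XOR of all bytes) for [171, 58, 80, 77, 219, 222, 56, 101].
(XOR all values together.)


XOR chain: 171 ^ 58 ^ 80 ^ 77 ^ 219 ^ 222 ^ 56 ^ 101 = 212

212


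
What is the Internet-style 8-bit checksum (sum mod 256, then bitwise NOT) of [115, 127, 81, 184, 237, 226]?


Sum = 970 mod 256 = 202
Complement = 53

53


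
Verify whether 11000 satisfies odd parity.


Number of 1s: 2

No, parity error (2 ones)


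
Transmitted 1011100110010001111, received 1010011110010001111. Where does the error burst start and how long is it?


XOR: 0001111000000000000

Burst at position 3, length 4


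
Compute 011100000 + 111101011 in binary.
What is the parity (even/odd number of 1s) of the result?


011100000 = 224
111101011 = 491
Sum = 715 = 1011001011
1s count = 6

even parity (6 ones in 1011001011)


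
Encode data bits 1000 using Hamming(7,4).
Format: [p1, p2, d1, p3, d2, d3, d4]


Parity bits: p1=1, p2=1, p3=0

1110000


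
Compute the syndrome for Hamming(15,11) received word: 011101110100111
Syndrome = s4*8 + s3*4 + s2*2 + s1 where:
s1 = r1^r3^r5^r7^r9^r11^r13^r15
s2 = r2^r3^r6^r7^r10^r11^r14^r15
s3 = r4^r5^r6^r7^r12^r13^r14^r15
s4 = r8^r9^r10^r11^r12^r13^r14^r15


s1=0, s2=1, s3=0, s4=1

Syndrome = 10 (error at position 10)


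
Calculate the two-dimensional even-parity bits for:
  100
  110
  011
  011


Row parities: 1000
Column parities: 010

Row P: 1000, Col P: 010, Corner: 1


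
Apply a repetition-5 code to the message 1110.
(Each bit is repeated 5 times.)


Each bit -> 5 copies

11111111111111100000


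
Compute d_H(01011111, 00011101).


XOR: 01000010
Count of 1s: 2

2


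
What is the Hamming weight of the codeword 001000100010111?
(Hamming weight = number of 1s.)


Counting 1s in 001000100010111

6


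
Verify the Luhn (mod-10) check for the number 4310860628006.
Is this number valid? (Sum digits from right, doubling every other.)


Luhn sum = 40
40 mod 10 = 0

Valid (Luhn sum mod 10 = 0)


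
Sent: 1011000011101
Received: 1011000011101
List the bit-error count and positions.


XOR: 0000000000000

0 errors (received matches sent)


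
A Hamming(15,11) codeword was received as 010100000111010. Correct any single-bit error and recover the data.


Syndrome = 5: error at position 5

Data: 01000111010 (corrected bit 5)


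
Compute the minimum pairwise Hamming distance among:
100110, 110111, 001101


Comparing all pairs, minimum distance: 2
Can detect 1 errors, correct 0 errors

2


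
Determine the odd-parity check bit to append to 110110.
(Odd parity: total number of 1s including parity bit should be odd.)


Number of 1s in data: 4
Parity bit: 1

1


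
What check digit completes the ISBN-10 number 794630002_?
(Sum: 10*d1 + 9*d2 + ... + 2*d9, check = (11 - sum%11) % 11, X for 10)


Weighted sum: 247
247 mod 11 = 5

Check digit: 6


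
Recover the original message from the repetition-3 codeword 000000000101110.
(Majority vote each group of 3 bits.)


Groups: 000, 000, 000, 101, 110
Majority votes: 00011

00011


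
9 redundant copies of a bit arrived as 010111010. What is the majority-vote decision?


Ones: 5 out of 9
Threshold: 5

1 (5/9 voted 1)


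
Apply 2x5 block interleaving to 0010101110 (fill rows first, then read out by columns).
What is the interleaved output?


Matrix:
  00101
  01110
Read columns: 0001110110

0001110110


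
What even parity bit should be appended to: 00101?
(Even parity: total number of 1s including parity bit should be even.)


Number of 1s in data: 2
Parity bit: 0

0


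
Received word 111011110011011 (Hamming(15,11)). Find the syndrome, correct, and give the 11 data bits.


Syndrome = 10: error at position 10

Data: 11110111011 (corrected bit 10)


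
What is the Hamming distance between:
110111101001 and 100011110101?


XOR: 010100011100
Count of 1s: 5

5


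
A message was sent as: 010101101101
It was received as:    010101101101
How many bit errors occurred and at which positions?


XOR: 000000000000

0 errors (received matches sent)


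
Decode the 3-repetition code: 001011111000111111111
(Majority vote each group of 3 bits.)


Groups: 001, 011, 111, 000, 111, 111, 111
Majority votes: 0110111

0110111


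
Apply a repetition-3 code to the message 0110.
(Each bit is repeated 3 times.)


Each bit -> 3 copies

000111111000


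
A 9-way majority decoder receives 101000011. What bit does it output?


Ones: 4 out of 9
Threshold: 5

0 (4/9 voted 1)


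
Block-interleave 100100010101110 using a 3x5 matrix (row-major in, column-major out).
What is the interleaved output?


Matrix:
  10010
  00101
  01110
Read columns: 100001011101010

100001011101010


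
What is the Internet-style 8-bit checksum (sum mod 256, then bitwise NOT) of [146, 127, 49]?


Sum = 322 mod 256 = 66
Complement = 189

189


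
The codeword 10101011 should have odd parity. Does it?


Number of 1s: 5

Yes, parity is correct (5 ones)


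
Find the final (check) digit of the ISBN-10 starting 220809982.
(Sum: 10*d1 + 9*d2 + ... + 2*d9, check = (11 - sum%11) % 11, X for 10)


Weighted sum: 203
203 mod 11 = 5

Check digit: 6


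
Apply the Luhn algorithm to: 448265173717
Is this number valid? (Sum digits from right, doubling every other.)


Luhn sum = 60
60 mod 10 = 0

Valid (Luhn sum mod 10 = 0)


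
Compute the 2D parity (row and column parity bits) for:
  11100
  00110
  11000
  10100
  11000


Row parities: 10000
Column parities: 01110

Row P: 10000, Col P: 01110, Corner: 1


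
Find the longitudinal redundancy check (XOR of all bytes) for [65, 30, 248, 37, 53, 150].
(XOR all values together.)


XOR chain: 65 ^ 30 ^ 248 ^ 37 ^ 53 ^ 150 = 33

33


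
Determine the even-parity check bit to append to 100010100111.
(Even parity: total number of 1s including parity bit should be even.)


Number of 1s in data: 6
Parity bit: 0

0


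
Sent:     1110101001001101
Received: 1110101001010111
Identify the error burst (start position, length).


XOR: 0000000000011010

Burst at position 11, length 4


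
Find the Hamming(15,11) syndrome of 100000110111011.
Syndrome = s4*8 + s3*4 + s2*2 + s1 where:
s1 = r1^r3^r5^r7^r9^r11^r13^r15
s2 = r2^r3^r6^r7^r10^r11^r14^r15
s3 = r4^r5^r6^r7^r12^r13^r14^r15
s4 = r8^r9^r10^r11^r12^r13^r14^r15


s1=0, s2=1, s3=0, s4=0

Syndrome = 2 (error at position 2)


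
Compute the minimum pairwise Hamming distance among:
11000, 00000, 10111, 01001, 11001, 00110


Comparing all pairs, minimum distance: 1
Can detect 0 errors, correct 0 errors

1


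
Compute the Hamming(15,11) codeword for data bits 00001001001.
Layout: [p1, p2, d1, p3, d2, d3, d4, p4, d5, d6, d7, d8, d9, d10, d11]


Parity bits: p1=0, p2=1, p3=0, p4=1

010000011001001


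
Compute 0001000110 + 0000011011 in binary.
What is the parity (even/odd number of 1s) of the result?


0001000110 = 70
0000011011 = 27
Sum = 97 = 1100001
1s count = 3

odd parity (3 ones in 1100001)


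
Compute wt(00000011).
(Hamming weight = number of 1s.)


Counting 1s in 00000011

2


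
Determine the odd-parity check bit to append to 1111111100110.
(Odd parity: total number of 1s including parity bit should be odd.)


Number of 1s in data: 10
Parity bit: 1

1


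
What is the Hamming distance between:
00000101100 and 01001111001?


XOR: 01001010101
Count of 1s: 5

5


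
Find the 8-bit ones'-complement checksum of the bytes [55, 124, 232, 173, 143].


Sum = 727 mod 256 = 215
Complement = 40

40


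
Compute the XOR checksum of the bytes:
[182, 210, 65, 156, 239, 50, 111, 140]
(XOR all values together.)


XOR chain: 182 ^ 210 ^ 65 ^ 156 ^ 239 ^ 50 ^ 111 ^ 140 = 135

135


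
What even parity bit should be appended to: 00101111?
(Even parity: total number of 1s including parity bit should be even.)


Number of 1s in data: 5
Parity bit: 1

1


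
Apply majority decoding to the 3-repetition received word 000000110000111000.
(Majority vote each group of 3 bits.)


Groups: 000, 000, 110, 000, 111, 000
Majority votes: 001010

001010


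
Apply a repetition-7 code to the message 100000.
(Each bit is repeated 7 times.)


Each bit -> 7 copies

111111100000000000000000000000000000000000


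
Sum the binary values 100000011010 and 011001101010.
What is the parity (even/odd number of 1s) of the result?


100000011010 = 2074
011001101010 = 1642
Sum = 3716 = 111010000100
1s count = 5

odd parity (5 ones in 111010000100)


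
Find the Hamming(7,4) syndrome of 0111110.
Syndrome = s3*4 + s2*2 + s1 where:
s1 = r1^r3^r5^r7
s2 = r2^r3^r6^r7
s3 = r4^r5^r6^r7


s1=0, s2=1, s3=1

Syndrome = 6 (error at position 6)


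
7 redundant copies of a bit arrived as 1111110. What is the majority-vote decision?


Ones: 6 out of 7
Threshold: 4

1 (6/7 voted 1)


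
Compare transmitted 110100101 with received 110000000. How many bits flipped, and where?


XOR: 000100101

3 error(s) at position(s): 3, 6, 8


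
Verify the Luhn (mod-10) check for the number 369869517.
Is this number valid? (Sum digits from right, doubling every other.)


Luhn sum = 51
51 mod 10 = 1

Invalid (Luhn sum mod 10 = 1)


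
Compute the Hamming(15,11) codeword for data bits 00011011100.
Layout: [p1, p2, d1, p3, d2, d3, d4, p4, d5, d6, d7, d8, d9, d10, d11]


Parity bits: p1=0, p2=0, p3=1, p4=0

000100101011100


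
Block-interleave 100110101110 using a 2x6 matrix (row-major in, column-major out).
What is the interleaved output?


Matrix:
  100110
  101110
Read columns: 110001111100

110001111100


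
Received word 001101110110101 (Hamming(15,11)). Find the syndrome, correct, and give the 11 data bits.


Syndrome = 13: error at position 13

Data: 10110110001 (corrected bit 13)


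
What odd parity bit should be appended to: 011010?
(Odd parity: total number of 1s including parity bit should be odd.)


Number of 1s in data: 3
Parity bit: 0

0


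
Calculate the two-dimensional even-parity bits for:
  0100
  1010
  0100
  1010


Row parities: 1010
Column parities: 0000

Row P: 1010, Col P: 0000, Corner: 0


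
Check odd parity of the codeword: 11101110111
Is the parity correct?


Number of 1s: 9

Yes, parity is correct (9 ones)


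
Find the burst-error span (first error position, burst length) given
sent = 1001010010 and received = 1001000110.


XOR: 0000010100

Burst at position 5, length 3


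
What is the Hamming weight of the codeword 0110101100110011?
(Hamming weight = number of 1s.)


Counting 1s in 0110101100110011

9


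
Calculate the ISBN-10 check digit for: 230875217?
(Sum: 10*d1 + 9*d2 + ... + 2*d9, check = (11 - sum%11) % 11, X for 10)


Weighted sum: 195
195 mod 11 = 8

Check digit: 3


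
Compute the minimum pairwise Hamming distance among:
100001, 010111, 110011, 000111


Comparing all pairs, minimum distance: 1
Can detect 0 errors, correct 0 errors

1


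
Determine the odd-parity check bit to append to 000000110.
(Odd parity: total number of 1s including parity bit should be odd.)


Number of 1s in data: 2
Parity bit: 1

1


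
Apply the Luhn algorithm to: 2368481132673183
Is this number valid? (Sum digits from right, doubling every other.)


Luhn sum = 72
72 mod 10 = 2

Invalid (Luhn sum mod 10 = 2)


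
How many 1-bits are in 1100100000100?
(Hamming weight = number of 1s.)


Counting 1s in 1100100000100

4


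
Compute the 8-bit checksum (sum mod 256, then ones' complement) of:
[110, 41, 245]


Sum = 396 mod 256 = 140
Complement = 115

115


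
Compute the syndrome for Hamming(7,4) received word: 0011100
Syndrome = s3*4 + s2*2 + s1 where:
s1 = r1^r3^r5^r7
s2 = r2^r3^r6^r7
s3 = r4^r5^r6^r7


s1=0, s2=1, s3=0

Syndrome = 2 (error at position 2)


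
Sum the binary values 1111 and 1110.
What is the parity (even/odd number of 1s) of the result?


1111 = 15
1110 = 14
Sum = 29 = 11101
1s count = 4

even parity (4 ones in 11101)


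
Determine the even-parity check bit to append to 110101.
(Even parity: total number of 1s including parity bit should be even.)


Number of 1s in data: 4
Parity bit: 0

0


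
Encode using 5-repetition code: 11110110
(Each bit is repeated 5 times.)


Each bit -> 5 copies

1111111111111111111100000111111111100000


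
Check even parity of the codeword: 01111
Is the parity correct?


Number of 1s: 4

Yes, parity is correct (4 ones)


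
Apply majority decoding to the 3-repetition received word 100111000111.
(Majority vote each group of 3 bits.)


Groups: 100, 111, 000, 111
Majority votes: 0101

0101


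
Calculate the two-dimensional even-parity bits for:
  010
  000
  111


Row parities: 101
Column parities: 101

Row P: 101, Col P: 101, Corner: 0


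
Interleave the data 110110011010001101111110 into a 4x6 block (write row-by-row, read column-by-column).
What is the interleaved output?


Matrix:
  110110
  011010
  001101
  111110
Read columns: 100111010111101111010010

100111010111101111010010


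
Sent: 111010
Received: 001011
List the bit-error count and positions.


XOR: 110001

3 error(s) at position(s): 0, 1, 5


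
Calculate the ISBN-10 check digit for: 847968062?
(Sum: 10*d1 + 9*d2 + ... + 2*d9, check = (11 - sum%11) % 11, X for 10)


Weighted sum: 333
333 mod 11 = 3

Check digit: 8


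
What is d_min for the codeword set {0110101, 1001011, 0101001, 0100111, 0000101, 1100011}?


Comparing all pairs, minimum distance: 2
Can detect 1 errors, correct 0 errors

2


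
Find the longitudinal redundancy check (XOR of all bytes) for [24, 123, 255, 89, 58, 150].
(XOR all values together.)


XOR chain: 24 ^ 123 ^ 255 ^ 89 ^ 58 ^ 150 = 105

105


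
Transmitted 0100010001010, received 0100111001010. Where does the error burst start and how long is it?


XOR: 0000101000000

Burst at position 4, length 3


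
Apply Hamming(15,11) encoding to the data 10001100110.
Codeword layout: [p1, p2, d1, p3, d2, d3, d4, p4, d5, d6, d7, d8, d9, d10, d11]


Parity bits: p1=1, p2=1, p3=0, p4=0

111000001100110


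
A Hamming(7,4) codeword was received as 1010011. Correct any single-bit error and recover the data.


Syndrome = 3: error at position 3

Data: 0011 (corrected bit 3)


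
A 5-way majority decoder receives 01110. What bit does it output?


Ones: 3 out of 5
Threshold: 3

1 (3/5 voted 1)


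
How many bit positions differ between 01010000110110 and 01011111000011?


XOR: 00001111110101
Count of 1s: 8

8


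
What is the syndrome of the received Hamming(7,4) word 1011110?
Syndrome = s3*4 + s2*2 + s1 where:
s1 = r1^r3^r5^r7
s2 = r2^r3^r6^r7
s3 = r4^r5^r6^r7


s1=1, s2=0, s3=1

Syndrome = 5 (error at position 5)


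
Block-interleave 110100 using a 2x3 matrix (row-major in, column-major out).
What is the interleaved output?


Matrix:
  110
  100
Read columns: 111000

111000


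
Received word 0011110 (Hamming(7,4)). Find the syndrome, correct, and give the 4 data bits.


Syndrome = 4: error at position 4

Data: 1110 (corrected bit 4)


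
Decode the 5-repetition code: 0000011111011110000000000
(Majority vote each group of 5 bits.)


Groups: 00000, 11111, 01111, 00000, 00000
Majority votes: 01100

01100


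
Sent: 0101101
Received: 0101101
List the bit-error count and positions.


XOR: 0000000

0 errors (received matches sent)


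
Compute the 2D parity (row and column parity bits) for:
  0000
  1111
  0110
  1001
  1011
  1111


Row parities: 000010
Column parities: 0100

Row P: 000010, Col P: 0100, Corner: 1


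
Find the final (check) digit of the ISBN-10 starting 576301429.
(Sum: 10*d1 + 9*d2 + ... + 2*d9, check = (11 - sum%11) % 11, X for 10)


Weighted sum: 227
227 mod 11 = 7

Check digit: 4


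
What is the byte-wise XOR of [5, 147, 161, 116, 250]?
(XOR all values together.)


XOR chain: 5 ^ 147 ^ 161 ^ 116 ^ 250 = 185

185


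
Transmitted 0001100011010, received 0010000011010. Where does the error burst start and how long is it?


XOR: 0011100000000

Burst at position 2, length 3


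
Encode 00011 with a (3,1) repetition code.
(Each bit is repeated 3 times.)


Each bit -> 3 copies

000000000111111


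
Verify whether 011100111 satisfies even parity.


Number of 1s: 6

Yes, parity is correct (6 ones)


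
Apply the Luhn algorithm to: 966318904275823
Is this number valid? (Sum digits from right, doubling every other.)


Luhn sum = 72
72 mod 10 = 2

Invalid (Luhn sum mod 10 = 2)


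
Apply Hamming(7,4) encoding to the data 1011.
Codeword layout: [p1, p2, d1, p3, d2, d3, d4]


Parity bits: p1=0, p2=1, p3=0

0110011


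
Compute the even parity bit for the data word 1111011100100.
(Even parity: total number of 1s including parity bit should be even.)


Number of 1s in data: 8
Parity bit: 0

0


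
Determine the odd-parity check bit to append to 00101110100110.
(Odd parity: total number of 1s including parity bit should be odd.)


Number of 1s in data: 7
Parity bit: 0

0


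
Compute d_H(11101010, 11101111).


XOR: 00000101
Count of 1s: 2

2


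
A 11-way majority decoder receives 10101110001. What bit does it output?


Ones: 6 out of 11
Threshold: 6

1 (6/11 voted 1)


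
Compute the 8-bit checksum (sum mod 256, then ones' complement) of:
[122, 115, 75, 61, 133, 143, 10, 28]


Sum = 687 mod 256 = 175
Complement = 80

80


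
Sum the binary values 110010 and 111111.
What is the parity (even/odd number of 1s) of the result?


110010 = 50
111111 = 63
Sum = 113 = 1110001
1s count = 4

even parity (4 ones in 1110001)


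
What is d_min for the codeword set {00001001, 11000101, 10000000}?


Comparing all pairs, minimum distance: 3
Can detect 2 errors, correct 1 errors

3


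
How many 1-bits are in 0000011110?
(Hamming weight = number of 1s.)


Counting 1s in 0000011110

4


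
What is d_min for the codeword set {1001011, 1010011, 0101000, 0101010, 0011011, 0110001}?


Comparing all pairs, minimum distance: 1
Can detect 0 errors, correct 0 errors

1


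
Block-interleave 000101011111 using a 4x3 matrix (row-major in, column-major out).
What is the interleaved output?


Matrix:
  000
  101
  011
  111
Read columns: 010100110111

010100110111


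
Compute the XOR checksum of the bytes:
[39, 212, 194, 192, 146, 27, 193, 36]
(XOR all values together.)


XOR chain: 39 ^ 212 ^ 194 ^ 192 ^ 146 ^ 27 ^ 193 ^ 36 = 157

157


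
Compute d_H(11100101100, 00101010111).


XOR: 11001111011
Count of 1s: 8

8


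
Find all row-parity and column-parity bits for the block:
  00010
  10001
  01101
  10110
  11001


Row parities: 10111
Column parities: 10001

Row P: 10111, Col P: 10001, Corner: 0


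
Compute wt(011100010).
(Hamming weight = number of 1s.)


Counting 1s in 011100010

4


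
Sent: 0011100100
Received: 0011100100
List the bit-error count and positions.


XOR: 0000000000

0 errors (received matches sent)


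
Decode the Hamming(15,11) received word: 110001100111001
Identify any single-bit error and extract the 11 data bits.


Syndrome = 0: no error detected

Data: 00110111001 (no errors)


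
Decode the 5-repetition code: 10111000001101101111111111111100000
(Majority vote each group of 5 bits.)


Groups: 10111, 00000, 11011, 01111, 11111, 11111, 00000
Majority votes: 1011110

1011110


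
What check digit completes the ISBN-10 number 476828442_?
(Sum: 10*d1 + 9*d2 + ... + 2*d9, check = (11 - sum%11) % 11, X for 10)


Weighted sum: 291
291 mod 11 = 5

Check digit: 6
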